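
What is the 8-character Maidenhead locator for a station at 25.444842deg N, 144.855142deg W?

Offset from 180°W / 90°S: lon 35.14486°, lat 115.44484°.
Field: lon ⌊35.14486/20⌋ = 1 → B; lat ⌊115.44484/10⌋ = 11 → L.
Square: lon ⌊15.14486/2⌋ = 7; lat ⌊5.44484/1⌋ = 5.
Subsquare: lon ⌊1.14486/0.0833333⌋ = 13 → n; lat ⌊0.44484/0.0416667⌋ = 10 → k.
Extended square: lon ⌊0.06152/0.00833333⌋ = 7; lat ⌊0.02818/0.00416667⌋ = 6.

BL75nk76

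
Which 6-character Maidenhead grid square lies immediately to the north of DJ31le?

DJ31lf

Latitude subsquare e = 4; +1 → 5 = f.
The longitude characters are unchanged.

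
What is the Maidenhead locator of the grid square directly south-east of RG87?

Longitude square 8; +1 → 9.
Latitude square 7; −1 → 6.

RG96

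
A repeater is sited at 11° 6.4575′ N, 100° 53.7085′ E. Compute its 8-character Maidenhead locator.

OK01kc75

Add 180° to longitude and 90° to latitude: 280.89514, 101.10762.
Field: 280.89514/20 → 14 → O, 101.10762/10 → 10 → K; chars OK.
Square: 0.89514/2 → 0, 1.10762/1 → 1; chars 01.
Subsquare: 0.89514/0.0833333 → 10 → k, 0.10762/0.0416667 → 2 → c; chars kc.
Extended square: 0.06181/0.00833333 → 7, 0.02429/0.00416667 → 5; chars 75.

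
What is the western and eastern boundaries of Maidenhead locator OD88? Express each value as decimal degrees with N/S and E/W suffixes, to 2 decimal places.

Field O=14, D=3: +14·20° lon, +3·10° lat → SW at lon 100°, lat -60°.
Square 8, 8: +8·2° lon, +8·1° lat → SW at lon 116°, lat -52°.
Cell spans 2° lon × 1° lat.
west 116.00° E, east 118.00° E.

116.00° E, 118.00° E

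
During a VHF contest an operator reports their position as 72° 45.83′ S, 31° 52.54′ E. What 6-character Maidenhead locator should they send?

KB57wf

Shift to the Maidenhead origin (180°W, 90°S): lon 211.8757, lat 17.2362.
Field (20°×10°, letters A–R): lon ⌊211.8757/20⌋ = 10 → K; lat ⌊17.2362/10⌋ = 1 → B.
Square (2°×1°, digits 0–9): lon ⌊11.8757/2⌋ = 5; lat ⌊7.2362/1⌋ = 7.
Subsquare (5′×2.5′, letters a–x): lon ⌊1.8757/0.0833333⌋ = 22 → w; lat ⌊0.2362/0.0416667⌋ = 5 → f.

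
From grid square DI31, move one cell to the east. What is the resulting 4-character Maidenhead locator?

Longitude square 3; +1 → 4.
The latitude characters are unchanged.

DI41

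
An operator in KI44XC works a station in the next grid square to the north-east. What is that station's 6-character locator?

KI54ad

Longitude subsquare x = 23; +1 → 24, wraps to 0 = a, carry into square.
Longitude square 4; +1 → 5.
Latitude subsquare c = 2; +1 → 3 = d.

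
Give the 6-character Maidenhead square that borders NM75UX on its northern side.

Latitude subsquare x = 23; +1 → 24, wraps to 0 = a, carry into square.
Latitude square 5; +1 → 6.
The longitude characters are unchanged.

NM76ua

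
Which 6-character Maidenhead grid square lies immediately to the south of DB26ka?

Latitude subsquare a = 0; −1 → -1, wraps to 23 = x, carry into square.
Latitude square 6; −1 → 5.
The longitude characters are unchanged.

DB25kx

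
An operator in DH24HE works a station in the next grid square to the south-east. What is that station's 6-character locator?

DH24id

Longitude subsquare h = 7; +1 → 8 = i.
Latitude subsquare e = 4; −1 → 3 = d.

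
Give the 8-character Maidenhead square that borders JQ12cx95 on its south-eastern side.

Longitude extended square 9; +1 → 10, wraps to 0, carry into subsquare.
Longitude subsquare c = 2; +1 → 3 = d.
Latitude extended square 5; −1 → 4.

JQ12dx04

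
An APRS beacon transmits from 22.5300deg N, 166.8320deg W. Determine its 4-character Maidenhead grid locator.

Add 180° to longitude and 90° to latitude: 13.17, 112.53.
Field: lon ⌊13.17/20⌋ = 0 → A; lat ⌊112.53/10⌋ = 11 → L.
Square: lon ⌊13.17/2⌋ = 6; lat ⌊2.53/1⌋ = 2.

AL62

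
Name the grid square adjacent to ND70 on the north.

ND71

Latitude square 0; +1 → 1.
The longitude characters are unchanged.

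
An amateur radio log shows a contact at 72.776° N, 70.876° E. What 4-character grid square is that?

Offset from 180°W / 90°S: lon 250.88°, lat 162.78°.
Field: lon ⌊250.88/20⌋ = 12 → M; lat ⌊162.78/10⌋ = 16 → Q.
Square: lon ⌊10.88/2⌋ = 5; lat ⌊2.78/1⌋ = 2.

MQ52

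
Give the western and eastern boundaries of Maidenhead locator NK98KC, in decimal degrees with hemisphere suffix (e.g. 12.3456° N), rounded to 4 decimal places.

Field N=13, K=10: +13·20° lon, +10·10° lat → SW at lon 80°, lat 10°.
Square 9, 8: +9·2° lon, +8·1° lat → SW at lon 98°, lat 18°.
Subsquare k=10, c=2: +10·0.0833333° lon, +2·0.0416667° lat → SW at lon 98.8333°, lat 18.0833°.
Cell spans 0.0833333° lon × 0.0416667° lat.
west 98.8333° E, east 98.9167° E.

98.8333° E, 98.9167° E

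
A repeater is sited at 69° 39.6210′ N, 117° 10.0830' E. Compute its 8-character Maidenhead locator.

Offset from 180°W / 90°S: lon 297.16805°, lat 159.66035°.
Field: 297.16805/20 → 14 → O, 159.66035/10 → 15 → P; chars OP.
Square: 17.16805/2 → 8, 9.66035/1 → 9; chars 89.
Subsquare: 1.16805/0.0833333 → 14 → o, 0.66035/0.0416667 → 15 → p; chars op.
Extended square: 0.00138/0.00833333 → 0, 0.03535/0.00416667 → 8; chars 08.

OP89op08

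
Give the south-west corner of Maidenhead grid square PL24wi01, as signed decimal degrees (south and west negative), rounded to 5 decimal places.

24.33750, 125.83333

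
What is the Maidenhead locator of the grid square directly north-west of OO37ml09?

OO37lm90

Longitude extended square 0; −1 → -1, wraps to 9, carry into subsquare.
Longitude subsquare m = 12; −1 → 11 = l.
Latitude extended square 9; +1 → 10, wraps to 0, carry into subsquare.
Latitude subsquare l = 11; +1 → 12 = m.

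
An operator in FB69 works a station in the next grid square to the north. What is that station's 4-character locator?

Latitude square 9; +1 → 10, wraps to 0, carry into field.
Latitude field B = 1; +1 → 2 = C.
The longitude characters are unchanged.

FC60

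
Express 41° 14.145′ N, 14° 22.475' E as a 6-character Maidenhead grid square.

Shift to the Maidenhead origin (180°W, 90°S): lon 194.3746, lat 131.2357.
Field: 194.3746/20 → 9 → J, 131.2357/10 → 13 → N; chars JN.
Square: 14.3746/2 → 7, 1.2357/1 → 1; chars 71.
Subsquare: 0.3746/0.0833333 → 4 → e, 0.2357/0.0416667 → 5 → f; chars ef.

JN71ef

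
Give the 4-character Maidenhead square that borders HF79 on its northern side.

HG70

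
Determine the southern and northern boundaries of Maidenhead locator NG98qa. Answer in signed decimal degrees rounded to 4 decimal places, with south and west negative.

Field N=13, G=6: +13·20° lon, +6·10° lat → SW at lon 80°, lat -30°.
Square 9, 8: +9·2° lon, +8·1° lat → SW at lon 98°, lat -22°.
Subsquare q=16, a=0: +16·0.0833333° lon, +0·0.0416667° lat → SW at lon 99.3333°, lat -22°.
Cell spans 0.0833333° lon × 0.0416667° lat.
south -22.0000, north -21.9583.

-22.0000, -21.9583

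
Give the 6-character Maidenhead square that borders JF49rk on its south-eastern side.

Longitude subsquare r = 17; +1 → 18 = s.
Latitude subsquare k = 10; −1 → 9 = j.

JF49sj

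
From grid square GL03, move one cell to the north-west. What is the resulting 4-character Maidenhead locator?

FL94

Longitude square 0; −1 → -1, wraps to 9, carry into field.
Longitude field G = 6; −1 → 5 = F.
Latitude square 3; +1 → 4.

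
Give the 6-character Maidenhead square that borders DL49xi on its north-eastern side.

Longitude subsquare x = 23; +1 → 24, wraps to 0 = a, carry into square.
Longitude square 4; +1 → 5.
Latitude subsquare i = 8; +1 → 9 = j.

DL59aj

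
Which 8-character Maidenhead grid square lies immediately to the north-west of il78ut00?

IL78tt91

Longitude extended square 0; −1 → -1, wraps to 9, carry into subsquare.
Longitude subsquare u = 20; −1 → 19 = t.
Latitude extended square 0; +1 → 1.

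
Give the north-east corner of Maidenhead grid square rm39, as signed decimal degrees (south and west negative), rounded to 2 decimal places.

Field R=17, M=12: +17·20° lon, +12·10° lat → SW at lon 160°, lat 30°.
Square 3, 9: +3·2° lon, +9·1° lat → SW at lon 166°, lat 39°.
Cell spans 2° lon × 1° lat. NE corner is SW corner plus one full cell.
latitude 40.00, longitude 168.00.

40.00, 168.00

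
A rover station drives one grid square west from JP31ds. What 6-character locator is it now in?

Longitude subsquare d = 3; −1 → 2 = c.
The latitude characters are unchanged.

JP31cs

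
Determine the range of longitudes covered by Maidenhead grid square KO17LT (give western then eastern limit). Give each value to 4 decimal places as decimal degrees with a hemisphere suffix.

22.9167° E, 23.0000° E

Field K=10, O=14: +10·20° lon, +14·10° lat → SW at lon 20°, lat 50°.
Square 1, 7: +1·2° lon, +7·1° lat → SW at lon 22°, lat 57°.
Subsquare l=11, t=19: +11·0.0833333° lon, +19·0.0416667° lat → SW at lon 22.9167°, lat 57.7917°.
Cell spans 0.0833333° lon × 0.0416667° lat.
west 22.9167° E, east 23.0000° E.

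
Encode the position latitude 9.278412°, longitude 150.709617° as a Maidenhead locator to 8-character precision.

Shift to the Maidenhead origin (180°W, 90°S): lon 330.70962, lat 99.27841.
Field: 330.70962/20 → 16 → Q, 99.27841/10 → 9 → J; chars QJ.
Square: 10.70962/2 → 5, 9.27841/1 → 9; chars 59.
Subsquare: 0.70962/0.0833333 → 8 → i, 0.27841/0.0416667 → 6 → g; chars ig.
Extended square: 0.04295/0.00833333 → 5, 0.02841/0.00416667 → 6; chars 56.

QJ59ig56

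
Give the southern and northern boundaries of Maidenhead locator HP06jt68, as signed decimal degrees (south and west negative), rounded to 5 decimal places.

Field H=7, P=15: +7·20° lon, +15·10° lat → SW at lon -40°, lat 60°.
Square 0, 6: +0·2° lon, +6·1° lat → SW at lon -40°, lat 66°.
Subsquare j=9, t=19: +9·0.0833333° lon, +19·0.0416667° lat → SW at lon -39.25°, lat 66.7917°.
Extended square 6, 8: +6·0.00833333° lon, +8·0.00416667° lat → SW at lon -39.2°, lat 66.825°.
Cell spans 0.00833333° lon × 0.00416667° lat.
south 66.82500, north 66.82917.

66.82500, 66.82917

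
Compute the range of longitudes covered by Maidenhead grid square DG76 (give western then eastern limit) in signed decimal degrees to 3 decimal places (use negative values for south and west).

Field D=3, G=6: +3·20° lon, +6·10° lat → SW at lon -120°, lat -30°.
Square 7, 6: +7·2° lon, +6·1° lat → SW at lon -106°, lat -24°.
Cell spans 2° lon × 1° lat.
west -106.000, east -104.000.

-106.000, -104.000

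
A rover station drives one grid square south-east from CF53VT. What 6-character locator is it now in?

CF53ws

Longitude subsquare v = 21; +1 → 22 = w.
Latitude subsquare t = 19; −1 → 18 = s.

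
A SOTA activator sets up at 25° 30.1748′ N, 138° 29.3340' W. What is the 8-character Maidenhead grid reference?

CL05sm10

Shift to the Maidenhead origin (180°W, 90°S): lon 41.51110, lat 115.50291.
Field (20°×10°, letters A–R): lon ⌊41.51110/20⌋ = 2 → C; lat ⌊115.50291/10⌋ = 11 → L.
Square (2°×1°, digits 0–9): lon ⌊1.51110/2⌋ = 0; lat ⌊5.50291/1⌋ = 5.
Subsquare (5′×2.5′, letters a–x): lon ⌊1.51110/0.0833333⌋ = 18 → s; lat ⌊0.50291/0.0416667⌋ = 12 → m.
Extended square (30″×15″, digits 0–9): lon ⌊0.01110/0.00833333⌋ = 1; lat ⌊0.00291/0.00416667⌋ = 0.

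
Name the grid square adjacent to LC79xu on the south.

Latitude subsquare u = 20; −1 → 19 = t.
The longitude characters are unchanged.

LC79xt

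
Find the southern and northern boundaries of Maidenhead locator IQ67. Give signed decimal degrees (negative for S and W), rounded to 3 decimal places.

Field I=8, Q=16: +8·20° lon, +16·10° lat → SW at lon -20°, lat 70°.
Square 6, 7: +6·2° lon, +7·1° lat → SW at lon -8°, lat 77°.
Cell spans 2° lon × 1° lat.
south 77.000, north 78.000.

77.000, 78.000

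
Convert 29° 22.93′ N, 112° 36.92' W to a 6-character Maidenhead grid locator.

DL39qj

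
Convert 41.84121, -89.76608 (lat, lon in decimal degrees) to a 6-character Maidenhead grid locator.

EN51cu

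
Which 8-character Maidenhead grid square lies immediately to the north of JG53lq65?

Latitude extended square 5; +1 → 6.
The longitude characters are unchanged.

JG53lq66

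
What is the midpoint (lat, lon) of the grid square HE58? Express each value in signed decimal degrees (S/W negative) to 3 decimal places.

Field H=7, E=4: +7·20° lon, +4·10° lat → SW at lon -40°, lat -50°.
Square 5, 8: +5·2° lon, +8·1° lat → SW at lon -30°, lat -42°.
Cell spans 2° lon × 1° lat. Centre is SW corner plus half of each.
latitude -41.500, longitude -29.000.

-41.500, -29.000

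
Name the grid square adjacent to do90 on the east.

Longitude square 9; +1 → 10, wraps to 0, carry into field.
Longitude field D = 3; +1 → 4 = E.
The latitude characters are unchanged.

EO00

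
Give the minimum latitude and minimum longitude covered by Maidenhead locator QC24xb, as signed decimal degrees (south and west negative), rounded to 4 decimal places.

-65.9583, 145.9167

Field Q=16, C=2: +16·20° lon, +2·10° lat → SW at lon 140°, lat -70°.
Square 2, 4: +2·2° lon, +4·1° lat → SW at lon 144°, lat -66°.
Subsquare x=23, b=1: +23·0.0833333° lon, +1·0.0416667° lat → SW at lon 145.917°, lat -65.9583°.
latitude -65.9583, longitude 145.9167.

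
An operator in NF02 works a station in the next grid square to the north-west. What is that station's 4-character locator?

MF93

Longitude square 0; −1 → -1, wraps to 9, carry into field.
Longitude field N = 13; −1 → 12 = M.
Latitude square 2; +1 → 3.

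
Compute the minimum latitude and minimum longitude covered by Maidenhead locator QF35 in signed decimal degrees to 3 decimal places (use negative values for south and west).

-35.000, 146.000

Field Q=16, F=5: +16·20° lon, +5·10° lat → SW at lon 140°, lat -40°.
Square 3, 5: +3·2° lon, +5·1° lat → SW at lon 146°, lat -35°.
latitude -35.000, longitude 146.000.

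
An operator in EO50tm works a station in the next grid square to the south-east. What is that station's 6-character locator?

EO50ul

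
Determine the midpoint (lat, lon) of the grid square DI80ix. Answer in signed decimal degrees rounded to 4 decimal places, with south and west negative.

Field D=3, I=8: +3·20° lon, +8·10° lat → SW at lon -120°, lat -10°.
Square 8, 0: +8·2° lon, +0·1° lat → SW at lon -104°, lat -10°.
Subsquare i=8, x=23: +8·0.0833333° lon, +23·0.0416667° lat → SW at lon -103.333°, lat -9.04167°.
Cell spans 0.0833333° lon × 0.0416667° lat. Centre is SW corner plus half of each.
latitude -9.0208, longitude -103.2917.

-9.0208, -103.2917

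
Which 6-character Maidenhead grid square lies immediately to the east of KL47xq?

KL57aq

Longitude subsquare x = 23; +1 → 24, wraps to 0 = a, carry into square.
Longitude square 4; +1 → 5.
The latitude characters are unchanged.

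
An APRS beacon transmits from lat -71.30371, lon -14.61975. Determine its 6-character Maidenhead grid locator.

IB28qq

Add 180° to longitude and 90° to latitude: 165.3802, 18.6963.
Field: lon ⌊165.3802/20⌋ = 8 → I; lat ⌊18.6963/10⌋ = 1 → B.
Square: lon ⌊5.3802/2⌋ = 2; lat ⌊8.6963/1⌋ = 8.
Subsquare: lon ⌊1.3802/0.0833333⌋ = 16 → q; lat ⌊0.6963/0.0416667⌋ = 16 → q.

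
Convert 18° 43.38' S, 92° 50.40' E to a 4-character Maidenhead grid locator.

Add 180° to longitude and 90° to latitude: 272.84, 71.28.
Field: lon ⌊272.84/20⌋ = 13 → N; lat ⌊71.28/10⌋ = 7 → H.
Square: lon ⌊12.84/2⌋ = 6; lat ⌊1.28/1⌋ = 1.

NH61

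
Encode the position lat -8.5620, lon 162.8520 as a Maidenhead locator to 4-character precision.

RI11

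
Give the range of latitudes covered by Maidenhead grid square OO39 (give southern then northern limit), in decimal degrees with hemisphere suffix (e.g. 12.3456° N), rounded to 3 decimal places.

Field O=14, O=14: +14·20° lon, +14·10° lat → SW at lon 100°, lat 50°.
Square 3, 9: +3·2° lon, +9·1° lat → SW at lon 106°, lat 59°.
Cell spans 2° lon × 1° lat.
south 59.000° N, north 60.000° N.

59.000° N, 60.000° N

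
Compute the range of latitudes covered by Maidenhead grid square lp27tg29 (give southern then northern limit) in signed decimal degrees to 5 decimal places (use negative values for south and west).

Field L=11, P=15: +11·20° lon, +15·10° lat → SW at lon 40°, lat 60°.
Square 2, 7: +2·2° lon, +7·1° lat → SW at lon 44°, lat 67°.
Subsquare t=19, g=6: +19·0.0833333° lon, +6·0.0416667° lat → SW at lon 45.5833°, lat 67.25°.
Extended square 2, 9: +2·0.00833333° lon, +9·0.00416667° lat → SW at lon 45.6°, lat 67.2875°.
Cell spans 0.00833333° lon × 0.00416667° lat.
south 67.28750, north 67.29167.

67.28750, 67.29167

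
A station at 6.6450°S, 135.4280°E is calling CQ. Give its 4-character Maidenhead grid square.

Offset from 180°W / 90°S: lon 315.43°, lat 83.36°.
Field (20°×10°, letters A–R): 315.43/20 → 15 → P, 83.36/10 → 8 → I; chars PI.
Square (2°×1°, digits 0–9): 15.43/2 → 7, 3.36/1 → 3; chars 73.

PI73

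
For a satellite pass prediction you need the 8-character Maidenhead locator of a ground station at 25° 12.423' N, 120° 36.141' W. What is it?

CL95qe79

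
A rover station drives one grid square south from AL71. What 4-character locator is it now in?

AL70

Latitude square 1; −1 → 0.
The longitude characters are unchanged.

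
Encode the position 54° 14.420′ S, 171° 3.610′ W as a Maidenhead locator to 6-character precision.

AD45ls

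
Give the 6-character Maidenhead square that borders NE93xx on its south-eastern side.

Longitude subsquare x = 23; +1 → 24, wraps to 0 = a, carry into square.
Longitude square 9; +1 → 10, wraps to 0, carry into field.
Longitude field N = 13; +1 → 14 = O.
Latitude subsquare x = 23; −1 → 22 = w.

OE03aw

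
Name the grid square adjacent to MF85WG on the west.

MF85vg

Longitude subsquare w = 22; −1 → 21 = v.
The latitude characters are unchanged.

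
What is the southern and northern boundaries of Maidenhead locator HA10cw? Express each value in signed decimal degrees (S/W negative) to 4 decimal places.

-89.0833, -89.0417

Field H=7, A=0: +7·20° lon, +0·10° lat → SW at lon -40°, lat -90°.
Square 1, 0: +1·2° lon, +0·1° lat → SW at lon -38°, lat -90°.
Subsquare c=2, w=22: +2·0.0833333° lon, +22·0.0416667° lat → SW at lon -37.8333°, lat -89.0833°.
Cell spans 0.0833333° lon × 0.0416667° lat.
south -89.0833, north -89.0417.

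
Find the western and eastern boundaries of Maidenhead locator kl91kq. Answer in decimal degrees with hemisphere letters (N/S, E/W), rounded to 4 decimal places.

38.8333° E, 38.9167° E

Field K=10, L=11: +10·20° lon, +11·10° lat → SW at lon 20°, lat 20°.
Square 9, 1: +9·2° lon, +1·1° lat → SW at lon 38°, lat 21°.
Subsquare k=10, q=16: +10·0.0833333° lon, +16·0.0416667° lat → SW at lon 38.8333°, lat 21.6667°.
Cell spans 0.0833333° lon × 0.0416667° lat.
west 38.8333° E, east 38.9167° E.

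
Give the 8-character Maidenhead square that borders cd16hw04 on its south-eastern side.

Longitude extended square 0; +1 → 1.
Latitude extended square 4; −1 → 3.

CD16hw13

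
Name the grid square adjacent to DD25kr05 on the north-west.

DD25jr96

Longitude extended square 0; −1 → -1, wraps to 9, carry into subsquare.
Longitude subsquare k = 10; −1 → 9 = j.
Latitude extended square 5; +1 → 6.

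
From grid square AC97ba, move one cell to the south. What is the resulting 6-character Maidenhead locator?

AC96bx

Latitude subsquare a = 0; −1 → -1, wraps to 23 = x, carry into square.
Latitude square 7; −1 → 6.
The longitude characters are unchanged.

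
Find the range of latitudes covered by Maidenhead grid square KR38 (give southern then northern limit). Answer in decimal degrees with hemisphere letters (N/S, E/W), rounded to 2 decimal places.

88.00° N, 89.00° N

Field K=10, R=17: +10·20° lon, +17·10° lat → SW at lon 20°, lat 80°.
Square 3, 8: +3·2° lon, +8·1° lat → SW at lon 26°, lat 88°.
Cell spans 2° lon × 1° lat.
south 88.00° N, north 89.00° N.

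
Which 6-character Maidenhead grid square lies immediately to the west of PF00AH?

OF90xh

Longitude subsquare a = 0; −1 → -1, wraps to 23 = x, carry into square.
Longitude square 0; −1 → -1, wraps to 9, carry into field.
Longitude field P = 15; −1 → 14 = O.
The latitude characters are unchanged.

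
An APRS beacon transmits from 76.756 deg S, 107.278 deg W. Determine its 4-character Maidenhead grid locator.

DB63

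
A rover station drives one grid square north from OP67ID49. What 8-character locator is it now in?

OP67ie40

Latitude extended square 9; +1 → 10, wraps to 0, carry into subsquare.
Latitude subsquare d = 3; +1 → 4 = e.
The longitude characters are unchanged.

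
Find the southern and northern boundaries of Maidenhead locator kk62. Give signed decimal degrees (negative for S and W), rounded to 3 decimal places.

Field K=10, K=10: +10·20° lon, +10·10° lat → SW at lon 20°, lat 10°.
Square 6, 2: +6·2° lon, +2·1° lat → SW at lon 32°, lat 12°.
Cell spans 2° lon × 1° lat.
south 12.000, north 13.000.

12.000, 13.000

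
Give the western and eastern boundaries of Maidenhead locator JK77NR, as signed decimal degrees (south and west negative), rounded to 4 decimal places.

Field J=9, K=10: +9·20° lon, +10·10° lat → SW at lon 0°, lat 10°.
Square 7, 7: +7·2° lon, +7·1° lat → SW at lon 14°, lat 17°.
Subsquare n=13, r=17: +13·0.0833333° lon, +17·0.0416667° lat → SW at lon 15.0833°, lat 17.7083°.
Cell spans 0.0833333° lon × 0.0416667° lat.
west 15.0833, east 15.1667.

15.0833, 15.1667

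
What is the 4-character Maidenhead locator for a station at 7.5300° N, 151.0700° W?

Offset from 180°W / 90°S: lon 28.93°, lat 97.53°.
Field: lon ⌊28.93/20⌋ = 1 → B; lat ⌊97.53/10⌋ = 9 → J.
Square: lon ⌊8.93/2⌋ = 4; lat ⌊7.53/1⌋ = 7.

BJ47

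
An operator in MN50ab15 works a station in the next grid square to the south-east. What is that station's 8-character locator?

Longitude extended square 1; +1 → 2.
Latitude extended square 5; −1 → 4.

MN50ab24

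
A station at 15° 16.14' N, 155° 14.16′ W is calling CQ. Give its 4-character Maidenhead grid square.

Shift to the Maidenhead origin (180°W, 90°S): lon 24.76, lat 105.27.
Field (20°×10°, letters A–R): lon ⌊24.76/20⌋ = 1 → B; lat ⌊105.27/10⌋ = 10 → K.
Square (2°×1°, digits 0–9): lon ⌊4.76/2⌋ = 2; lat ⌊5.27/1⌋ = 5.

BK25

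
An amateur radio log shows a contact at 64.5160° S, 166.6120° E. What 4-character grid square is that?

RC35

Shift to the Maidenhead origin (180°W, 90°S): lon 346.61, lat 25.48.
Field: 346.61/20 → 17 → R, 25.48/10 → 2 → C; chars RC.
Square: 6.61/2 → 3, 5.48/1 → 5; chars 35.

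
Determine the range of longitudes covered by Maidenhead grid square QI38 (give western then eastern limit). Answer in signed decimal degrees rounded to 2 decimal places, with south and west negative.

146.00, 148.00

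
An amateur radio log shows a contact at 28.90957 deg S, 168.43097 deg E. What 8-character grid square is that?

Add 180° to longitude and 90° to latitude: 348.43097, 61.09043.
Field: lon ⌊348.43097/20⌋ = 17 → R; lat ⌊61.09043/10⌋ = 6 → G.
Square: lon ⌊8.43097/2⌋ = 4; lat ⌊1.09043/1⌋ = 1.
Subsquare: lon ⌊0.43097/0.0833333⌋ = 5 → f; lat ⌊0.09043/0.0416667⌋ = 2 → c.
Extended square: lon ⌊0.01430/0.00833333⌋ = 1; lat ⌊0.00710/0.00416667⌋ = 1.

RG41fc11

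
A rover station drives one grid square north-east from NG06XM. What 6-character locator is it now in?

Longitude subsquare x = 23; +1 → 24, wraps to 0 = a, carry into square.
Longitude square 0; +1 → 1.
Latitude subsquare m = 12; +1 → 13 = n.

NG16an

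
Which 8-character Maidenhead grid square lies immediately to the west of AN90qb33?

AN90qb23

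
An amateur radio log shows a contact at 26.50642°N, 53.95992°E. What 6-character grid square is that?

LL66xm

Offset from 180°W / 90°S: lon 233.9599°, lat 116.5064°.
Field: lon ⌊233.9599/20⌋ = 11 → L; lat ⌊116.5064/10⌋ = 11 → L.
Square: lon ⌊13.9599/2⌋ = 6; lat ⌊6.5064/1⌋ = 6.
Subsquare: lon ⌊1.9599/0.0833333⌋ = 23 → x; lat ⌊0.5064/0.0416667⌋ = 12 → m.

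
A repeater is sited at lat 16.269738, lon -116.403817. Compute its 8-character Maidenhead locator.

DK16tg14

Offset from 180°W / 90°S: lon 63.59618°, lat 106.26974°.
Field: 63.59618/20 → 3 → D, 106.26974/10 → 10 → K; chars DK.
Square: 3.59618/2 → 1, 6.26974/1 → 6; chars 16.
Subsquare: 1.59618/0.0833333 → 19 → t, 0.26974/0.0416667 → 6 → g; chars tg.
Extended square: 0.01285/0.00833333 → 1, 0.01974/0.00416667 → 4; chars 14.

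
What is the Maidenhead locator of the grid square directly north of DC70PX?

DC71pa

Latitude subsquare x = 23; +1 → 24, wraps to 0 = a, carry into square.
Latitude square 0; +1 → 1.
The longitude characters are unchanged.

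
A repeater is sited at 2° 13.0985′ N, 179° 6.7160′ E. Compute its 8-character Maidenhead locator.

Shift to the Maidenhead origin (180°W, 90°S): lon 359.11193, lat 92.21831.
Field: 359.11193/20 → 17 → R, 92.21831/10 → 9 → J; chars RJ.
Square: 19.11193/2 → 9, 2.21831/1 → 2; chars 92.
Subsquare: 1.11193/0.0833333 → 13 → n, 0.21831/0.0416667 → 5 → f; chars nf.
Extended square: 0.02860/0.00833333 → 3, 0.00998/0.00416667 → 2; chars 32.

RJ92nf32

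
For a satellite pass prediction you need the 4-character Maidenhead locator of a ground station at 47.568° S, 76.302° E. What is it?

ME82

Add 180° to longitude and 90° to latitude: 256.30, 42.43.
Field: lon ⌊256.30/20⌋ = 12 → M; lat ⌊42.43/10⌋ = 4 → E.
Square: lon ⌊16.30/2⌋ = 8; lat ⌊2.43/1⌋ = 2.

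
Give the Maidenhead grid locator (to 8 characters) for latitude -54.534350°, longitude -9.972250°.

Add 180° to longitude and 90° to latitude: 170.02775, 35.46565.
Field (20°×10°, letters A–R): lon ⌊170.02775/20⌋ = 8 → I; lat ⌊35.46565/10⌋ = 3 → D.
Square (2°×1°, digits 0–9): lon ⌊10.02775/2⌋ = 5; lat ⌊5.46565/1⌋ = 5.
Subsquare (5′×2.5′, letters a–x): lon ⌊0.02775/0.0833333⌋ = 0 → a; lat ⌊0.46565/0.0416667⌋ = 11 → l.
Extended square (30″×15″, digits 0–9): lon ⌊0.02775/0.00833333⌋ = 3; lat ⌊0.00732/0.00416667⌋ = 1.

ID55al31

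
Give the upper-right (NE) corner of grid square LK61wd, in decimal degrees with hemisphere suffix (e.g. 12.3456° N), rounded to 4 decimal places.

Field L=11, K=10: +11·20° lon, +10·10° lat → SW at lon 40°, lat 10°.
Square 6, 1: +6·2° lon, +1·1° lat → SW at lon 52°, lat 11°.
Subsquare w=22, d=3: +22·0.0833333° lon, +3·0.0416667° lat → SW at lon 53.8333°, lat 11.125°.
Cell spans 0.0833333° lon × 0.0416667° lat. NE corner is SW corner plus one full cell.
latitude 11.1667° N, longitude 53.9167° E.

11.1667° N, 53.9167° E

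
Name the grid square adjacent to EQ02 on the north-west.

DQ93

Longitude square 0; −1 → -1, wraps to 9, carry into field.
Longitude field E = 4; −1 → 3 = D.
Latitude square 2; +1 → 3.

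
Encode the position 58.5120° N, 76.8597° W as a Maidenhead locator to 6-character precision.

FO18nm

Offset from 180°W / 90°S: lon 103.1403°, lat 148.5120°.
Field (20°×10°, letters A–R): 103.1403/20 → 5 → F, 148.5120/10 → 14 → O; chars FO.
Square (2°×1°, digits 0–9): 3.1403/2 → 1, 8.5120/1 → 8; chars 18.
Subsquare (5′×2.5′, letters a–x): 1.1403/0.0833333 → 13 → n, 0.5120/0.0416667 → 12 → m; chars nm.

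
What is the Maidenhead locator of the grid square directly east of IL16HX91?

Longitude extended square 9; +1 → 10, wraps to 0, carry into subsquare.
Longitude subsquare h = 7; +1 → 8 = i.
The latitude characters are unchanged.

IL16ix01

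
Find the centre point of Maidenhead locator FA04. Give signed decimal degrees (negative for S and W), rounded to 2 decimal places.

-85.50, -79.00

Field F=5, A=0: +5·20° lon, +0·10° lat → SW at lon -80°, lat -90°.
Square 0, 4: +0·2° lon, +4·1° lat → SW at lon -80°, lat -86°.
Cell spans 2° lon × 1° lat. Centre is SW corner plus half of each.
latitude -85.50, longitude -79.00.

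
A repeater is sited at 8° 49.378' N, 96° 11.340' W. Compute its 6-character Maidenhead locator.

Shift to the Maidenhead origin (180°W, 90°S): lon 83.8110, lat 98.8230.
Field: lon ⌊83.8110/20⌋ = 4 → E; lat ⌊98.8230/10⌋ = 9 → J.
Square: lon ⌊3.8110/2⌋ = 1; lat ⌊8.8230/1⌋ = 8.
Subsquare: lon ⌊1.8110/0.0833333⌋ = 21 → v; lat ⌊0.8230/0.0416667⌋ = 19 → t.

EJ18vt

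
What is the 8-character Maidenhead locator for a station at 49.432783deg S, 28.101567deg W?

HE50wn76

Add 180° to longitude and 90° to latitude: 151.89843, 40.56722.
Field: lon ⌊151.89843/20⌋ = 7 → H; lat ⌊40.56722/10⌋ = 4 → E.
Square: lon ⌊11.89843/2⌋ = 5; lat ⌊0.56722/1⌋ = 0.
Subsquare: lon ⌊1.89843/0.0833333⌋ = 22 → w; lat ⌊0.56722/0.0416667⌋ = 13 → n.
Extended square: lon ⌊0.06510/0.00833333⌋ = 7; lat ⌊0.02555/0.00416667⌋ = 6.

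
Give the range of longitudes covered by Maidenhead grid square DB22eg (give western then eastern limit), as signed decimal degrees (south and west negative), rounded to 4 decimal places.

Field D=3, B=1: +3·20° lon, +1·10° lat → SW at lon -120°, lat -80°.
Square 2, 2: +2·2° lon, +2·1° lat → SW at lon -116°, lat -78°.
Subsquare e=4, g=6: +4·0.0833333° lon, +6·0.0416667° lat → SW at lon -115.667°, lat -77.75°.
Cell spans 0.0833333° lon × 0.0416667° lat.
west -115.6667, east -115.5833.

-115.6667, -115.5833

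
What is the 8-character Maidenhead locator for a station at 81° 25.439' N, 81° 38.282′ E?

Offset from 180°W / 90°S: lon 261.63803°, lat 171.42398°.
Field: 261.63803/20 → 13 → N, 171.42398/10 → 17 → R; chars NR.
Square: 1.63803/2 → 0, 1.42398/1 → 1; chars 01.
Subsquare: 1.63803/0.0833333 → 19 → t, 0.42398/0.0416667 → 10 → k; chars tk.
Extended square: 0.05470/0.00833333 → 6, 0.00732/0.00416667 → 1; chars 61.

NR01tk61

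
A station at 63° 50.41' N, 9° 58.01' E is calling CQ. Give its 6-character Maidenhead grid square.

JP43xu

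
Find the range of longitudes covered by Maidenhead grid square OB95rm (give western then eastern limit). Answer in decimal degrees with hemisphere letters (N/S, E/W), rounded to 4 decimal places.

119.4167° E, 119.5000° E

Field O=14, B=1: +14·20° lon, +1·10° lat → SW at lon 100°, lat -80°.
Square 9, 5: +9·2° lon, +5·1° lat → SW at lon 118°, lat -75°.
Subsquare r=17, m=12: +17·0.0833333° lon, +12·0.0416667° lat → SW at lon 119.417°, lat -74.5°.
Cell spans 0.0833333° lon × 0.0416667° lat.
west 119.4167° E, east 119.5000° E.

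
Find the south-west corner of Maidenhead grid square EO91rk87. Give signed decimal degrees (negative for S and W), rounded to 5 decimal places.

Field E=4, O=14: +4·20° lon, +14·10° lat → SW at lon -100°, lat 50°.
Square 9, 1: +9·2° lon, +1·1° lat → SW at lon -82°, lat 51°.
Subsquare r=17, k=10: +17·0.0833333° lon, +10·0.0416667° lat → SW at lon -80.5833°, lat 51.4167°.
Extended square 8, 7: +8·0.00833333° lon, +7·0.00416667° lat → SW at lon -80.5167°, lat 51.4458°.
latitude 51.44583, longitude -80.51667.

51.44583, -80.51667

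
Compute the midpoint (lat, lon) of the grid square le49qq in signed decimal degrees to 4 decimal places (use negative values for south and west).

-40.3125, 49.3750

Field L=11, E=4: +11·20° lon, +4·10° lat → SW at lon 40°, lat -50°.
Square 4, 9: +4·2° lon, +9·1° lat → SW at lon 48°, lat -41°.
Subsquare q=16, q=16: +16·0.0833333° lon, +16·0.0416667° lat → SW at lon 49.3333°, lat -40.3333°.
Cell spans 0.0833333° lon × 0.0416667° lat. Centre is SW corner plus half of each.
latitude -40.3125, longitude 49.3750.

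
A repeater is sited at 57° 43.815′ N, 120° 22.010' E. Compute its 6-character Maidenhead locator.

PO07er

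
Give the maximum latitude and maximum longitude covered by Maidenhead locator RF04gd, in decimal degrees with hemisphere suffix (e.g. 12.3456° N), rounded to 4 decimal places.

35.8333° S, 160.5833° E

Field R=17, F=5: +17·20° lon, +5·10° lat → SW at lon 160°, lat -40°.
Square 0, 4: +0·2° lon, +4·1° lat → SW at lon 160°, lat -36°.
Subsquare g=6, d=3: +6·0.0833333° lon, +3·0.0416667° lat → SW at lon 160.5°, lat -35.875°.
Cell spans 0.0833333° lon × 0.0416667° lat. NE corner is SW corner plus one full cell.
latitude 35.8333° S, longitude 160.5833° E.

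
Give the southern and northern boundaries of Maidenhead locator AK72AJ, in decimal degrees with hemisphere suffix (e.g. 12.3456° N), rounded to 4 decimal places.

Field A=0, K=10: +0·20° lon, +10·10° lat → SW at lon -180°, lat 10°.
Square 7, 2: +7·2° lon, +2·1° lat → SW at lon -166°, lat 12°.
Subsquare a=0, j=9: +0·0.0833333° lon, +9·0.0416667° lat → SW at lon -166°, lat 12.375°.
Cell spans 0.0833333° lon × 0.0416667° lat.
south 12.3750° N, north 12.4167° N.

12.3750° N, 12.4167° N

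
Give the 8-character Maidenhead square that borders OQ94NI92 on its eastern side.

OQ94oi02

Longitude extended square 9; +1 → 10, wraps to 0, carry into subsquare.
Longitude subsquare n = 13; +1 → 14 = o.
The latitude characters are unchanged.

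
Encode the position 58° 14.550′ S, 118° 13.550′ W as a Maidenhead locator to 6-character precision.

Offset from 180°W / 90°S: lon 61.7742°, lat 31.7575°.
Field: 61.7742/20 → 3 → D, 31.7575/10 → 3 → D; chars DD.
Square: 1.7742/2 → 0, 1.7575/1 → 1; chars 01.
Subsquare: 1.7742/0.0833333 → 21 → v, 0.7575/0.0416667 → 18 → s; chars vs.

DD01vs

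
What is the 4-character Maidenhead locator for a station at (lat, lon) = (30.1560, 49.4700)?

LM40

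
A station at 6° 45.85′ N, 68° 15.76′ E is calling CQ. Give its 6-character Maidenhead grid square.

MJ46ds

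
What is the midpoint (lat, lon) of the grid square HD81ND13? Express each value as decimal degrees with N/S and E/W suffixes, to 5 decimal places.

Field H=7, D=3: +7·20° lon, +3·10° lat → SW at lon -40°, lat -60°.
Square 8, 1: +8·2° lon, +1·1° lat → SW at lon -24°, lat -59°.
Subsquare n=13, d=3: +13·0.0833333° lon, +3·0.0416667° lat → SW at lon -22.9167°, lat -58.875°.
Extended square 1, 3: +1·0.00833333° lon, +3·0.00416667° lat → SW at lon -22.9083°, lat -58.8625°.
Cell spans 0.00833333° lon × 0.00416667° lat. Centre is SW corner plus half of each.
latitude 58.86042° S, longitude 22.90417° W.

58.86042° S, 22.90417° W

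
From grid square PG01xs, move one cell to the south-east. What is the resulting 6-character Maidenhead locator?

PG11ar

Longitude subsquare x = 23; +1 → 24, wraps to 0 = a, carry into square.
Longitude square 0; +1 → 1.
Latitude subsquare s = 18; −1 → 17 = r.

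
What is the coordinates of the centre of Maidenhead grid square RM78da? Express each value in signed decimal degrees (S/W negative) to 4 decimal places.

Field R=17, M=12: +17·20° lon, +12·10° lat → SW at lon 160°, lat 30°.
Square 7, 8: +7·2° lon, +8·1° lat → SW at lon 174°, lat 38°.
Subsquare d=3, a=0: +3·0.0833333° lon, +0·0.0416667° lat → SW at lon 174.25°, lat 38°.
Cell spans 0.0833333° lon × 0.0416667° lat. Centre is SW corner plus half of each.
latitude 38.0208, longitude 174.2917.

38.0208, 174.2917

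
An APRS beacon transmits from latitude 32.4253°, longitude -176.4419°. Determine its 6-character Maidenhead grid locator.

AM12sk

Offset from 180°W / 90°S: lon 3.5581°, lat 122.4253°.
Field (20°×10°, letters A–R): lon ⌊3.5581/20⌋ = 0 → A; lat ⌊122.4253/10⌋ = 12 → M.
Square (2°×1°, digits 0–9): lon ⌊3.5581/2⌋ = 1; lat ⌊2.4253/1⌋ = 2.
Subsquare (5′×2.5′, letters a–x): lon ⌊1.5581/0.0833333⌋ = 18 → s; lat ⌊0.4253/0.0416667⌋ = 10 → k.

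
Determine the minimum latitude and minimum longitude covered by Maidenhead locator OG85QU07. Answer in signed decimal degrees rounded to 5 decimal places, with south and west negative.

Field O=14, G=6: +14·20° lon, +6·10° lat → SW at lon 100°, lat -30°.
Square 8, 5: +8·2° lon, +5·1° lat → SW at lon 116°, lat -25°.
Subsquare q=16, u=20: +16·0.0833333° lon, +20·0.0416667° lat → SW at lon 117.333°, lat -24.1667°.
Extended square 0, 7: +0·0.00833333° lon, +7·0.00416667° lat → SW at lon 117.333°, lat -24.1375°.
latitude -24.13750, longitude 117.33333.

-24.13750, 117.33333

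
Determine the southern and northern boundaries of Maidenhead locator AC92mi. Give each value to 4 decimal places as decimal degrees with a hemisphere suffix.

Field A=0, C=2: +0·20° lon, +2·10° lat → SW at lon -180°, lat -70°.
Square 9, 2: +9·2° lon, +2·1° lat → SW at lon -162°, lat -68°.
Subsquare m=12, i=8: +12·0.0833333° lon, +8·0.0416667° lat → SW at lon -161°, lat -67.6667°.
Cell spans 0.0833333° lon × 0.0416667° lat.
south 67.6667° S, north 67.6250° S.

67.6667° S, 67.6250° S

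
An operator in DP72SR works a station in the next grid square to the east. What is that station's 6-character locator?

Longitude subsquare s = 18; +1 → 19 = t.
The latitude characters are unchanged.

DP72tr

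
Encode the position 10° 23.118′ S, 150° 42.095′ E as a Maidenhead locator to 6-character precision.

QH59io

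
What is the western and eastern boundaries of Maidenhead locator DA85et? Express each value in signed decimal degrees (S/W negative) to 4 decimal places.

Field D=3, A=0: +3·20° lon, +0·10° lat → SW at lon -120°, lat -90°.
Square 8, 5: +8·2° lon, +5·1° lat → SW at lon -104°, lat -85°.
Subsquare e=4, t=19: +4·0.0833333° lon, +19·0.0416667° lat → SW at lon -103.667°, lat -84.2083°.
Cell spans 0.0833333° lon × 0.0416667° lat.
west -103.6667, east -103.5833.

-103.6667, -103.5833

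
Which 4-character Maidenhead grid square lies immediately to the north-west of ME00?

Longitude square 0; −1 → -1, wraps to 9, carry into field.
Longitude field M = 12; −1 → 11 = L.
Latitude square 0; +1 → 1.

LE91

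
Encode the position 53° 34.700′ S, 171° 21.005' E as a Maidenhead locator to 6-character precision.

Add 180° to longitude and 90° to latitude: 351.3501, 36.4217.
Field: lon ⌊351.3501/20⌋ = 17 → R; lat ⌊36.4217/10⌋ = 3 → D.
Square: lon ⌊11.3501/2⌋ = 5; lat ⌊6.4217/1⌋ = 6.
Subsquare: lon ⌊1.3501/0.0833333⌋ = 16 → q; lat ⌊0.4217/0.0416667⌋ = 10 → k.

RD56qk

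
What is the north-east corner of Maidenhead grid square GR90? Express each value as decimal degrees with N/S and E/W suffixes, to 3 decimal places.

81.000° N, 40.000° W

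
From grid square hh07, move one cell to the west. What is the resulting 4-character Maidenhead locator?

Longitude square 0; −1 → -1, wraps to 9, carry into field.
Longitude field H = 7; −1 → 6 = G.
The latitude characters are unchanged.

GH97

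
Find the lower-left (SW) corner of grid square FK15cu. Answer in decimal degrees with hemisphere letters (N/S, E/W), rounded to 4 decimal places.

Field F=5, K=10: +5·20° lon, +10·10° lat → SW at lon -80°, lat 10°.
Square 1, 5: +1·2° lon, +5·1° lat → SW at lon -78°, lat 15°.
Subsquare c=2, u=20: +2·0.0833333° lon, +20·0.0416667° lat → SW at lon -77.8333°, lat 15.8333°.
latitude 15.8333° N, longitude 77.8333° W.

15.8333° N, 77.8333° W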